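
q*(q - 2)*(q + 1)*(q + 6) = q^4 + 5*q^3 - 8*q^2 - 12*q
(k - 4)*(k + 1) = k^2 - 3*k - 4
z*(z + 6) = z^2 + 6*z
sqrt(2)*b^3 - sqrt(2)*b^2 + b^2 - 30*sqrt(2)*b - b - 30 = (b - 6)*(b + 5)*(sqrt(2)*b + 1)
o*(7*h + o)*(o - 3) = 7*h*o^2 - 21*h*o + o^3 - 3*o^2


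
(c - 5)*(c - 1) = c^2 - 6*c + 5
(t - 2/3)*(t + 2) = t^2 + 4*t/3 - 4/3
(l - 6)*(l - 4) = l^2 - 10*l + 24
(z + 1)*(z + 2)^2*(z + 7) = z^4 + 12*z^3 + 43*z^2 + 60*z + 28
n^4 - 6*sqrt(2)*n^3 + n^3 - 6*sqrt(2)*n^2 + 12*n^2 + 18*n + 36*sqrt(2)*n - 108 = (n - 2)*(n + 3)*(n - 3*sqrt(2))^2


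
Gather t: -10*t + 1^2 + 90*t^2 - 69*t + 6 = 90*t^2 - 79*t + 7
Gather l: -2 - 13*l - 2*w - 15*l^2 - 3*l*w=-15*l^2 + l*(-3*w - 13) - 2*w - 2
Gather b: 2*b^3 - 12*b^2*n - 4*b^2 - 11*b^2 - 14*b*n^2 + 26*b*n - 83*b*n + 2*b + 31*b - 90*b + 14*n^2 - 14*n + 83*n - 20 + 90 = 2*b^3 + b^2*(-12*n - 15) + b*(-14*n^2 - 57*n - 57) + 14*n^2 + 69*n + 70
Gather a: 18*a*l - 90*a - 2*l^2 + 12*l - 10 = a*(18*l - 90) - 2*l^2 + 12*l - 10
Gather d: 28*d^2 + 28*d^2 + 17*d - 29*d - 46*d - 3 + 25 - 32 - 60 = 56*d^2 - 58*d - 70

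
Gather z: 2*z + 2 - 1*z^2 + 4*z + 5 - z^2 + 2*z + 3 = -2*z^2 + 8*z + 10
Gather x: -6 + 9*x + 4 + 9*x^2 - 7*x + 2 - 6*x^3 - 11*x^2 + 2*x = -6*x^3 - 2*x^2 + 4*x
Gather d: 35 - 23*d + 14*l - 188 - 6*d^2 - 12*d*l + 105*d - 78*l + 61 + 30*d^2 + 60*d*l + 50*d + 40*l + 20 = 24*d^2 + d*(48*l + 132) - 24*l - 72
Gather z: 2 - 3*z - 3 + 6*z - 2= 3*z - 3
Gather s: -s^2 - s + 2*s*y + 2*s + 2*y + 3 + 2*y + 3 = -s^2 + s*(2*y + 1) + 4*y + 6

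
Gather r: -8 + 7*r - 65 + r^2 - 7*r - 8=r^2 - 81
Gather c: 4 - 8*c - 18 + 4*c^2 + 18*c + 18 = 4*c^2 + 10*c + 4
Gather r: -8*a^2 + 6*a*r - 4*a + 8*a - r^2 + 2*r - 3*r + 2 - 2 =-8*a^2 + 4*a - r^2 + r*(6*a - 1)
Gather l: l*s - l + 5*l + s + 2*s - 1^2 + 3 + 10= l*(s + 4) + 3*s + 12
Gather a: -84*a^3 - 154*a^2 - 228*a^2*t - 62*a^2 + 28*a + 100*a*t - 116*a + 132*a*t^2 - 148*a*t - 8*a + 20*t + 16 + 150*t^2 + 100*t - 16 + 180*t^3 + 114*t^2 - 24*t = -84*a^3 + a^2*(-228*t - 216) + a*(132*t^2 - 48*t - 96) + 180*t^3 + 264*t^2 + 96*t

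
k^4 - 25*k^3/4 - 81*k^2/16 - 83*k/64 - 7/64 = (k - 7)*(k + 1/4)^3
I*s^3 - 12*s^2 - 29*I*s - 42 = (s + 6*I)*(s + 7*I)*(I*s + 1)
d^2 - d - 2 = (d - 2)*(d + 1)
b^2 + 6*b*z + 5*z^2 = (b + z)*(b + 5*z)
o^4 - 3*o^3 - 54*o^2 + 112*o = o*(o - 8)*(o - 2)*(o + 7)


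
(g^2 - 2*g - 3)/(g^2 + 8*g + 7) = (g - 3)/(g + 7)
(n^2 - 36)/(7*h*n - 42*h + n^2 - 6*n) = (n + 6)/(7*h + n)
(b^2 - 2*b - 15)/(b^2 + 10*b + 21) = (b - 5)/(b + 7)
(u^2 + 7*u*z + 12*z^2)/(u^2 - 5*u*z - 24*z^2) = (-u - 4*z)/(-u + 8*z)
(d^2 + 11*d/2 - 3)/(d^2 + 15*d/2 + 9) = (2*d - 1)/(2*d + 3)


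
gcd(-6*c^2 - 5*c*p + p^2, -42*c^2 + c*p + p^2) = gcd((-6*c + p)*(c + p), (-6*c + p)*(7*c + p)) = -6*c + p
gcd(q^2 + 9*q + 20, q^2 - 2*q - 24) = q + 4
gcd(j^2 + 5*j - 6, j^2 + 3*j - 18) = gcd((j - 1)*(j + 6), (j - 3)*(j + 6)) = j + 6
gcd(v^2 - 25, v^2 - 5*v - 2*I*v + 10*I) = v - 5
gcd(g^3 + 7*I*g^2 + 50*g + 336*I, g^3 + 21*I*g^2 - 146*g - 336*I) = g^2 + 14*I*g - 48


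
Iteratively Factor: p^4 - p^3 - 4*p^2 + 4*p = (p + 2)*(p^3 - 3*p^2 + 2*p) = (p - 1)*(p + 2)*(p^2 - 2*p) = (p - 2)*(p - 1)*(p + 2)*(p)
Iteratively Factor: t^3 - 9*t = (t + 3)*(t^2 - 3*t) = t*(t + 3)*(t - 3)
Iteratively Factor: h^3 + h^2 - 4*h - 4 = (h - 2)*(h^2 + 3*h + 2) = (h - 2)*(h + 1)*(h + 2)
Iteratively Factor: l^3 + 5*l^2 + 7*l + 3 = (l + 1)*(l^2 + 4*l + 3) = (l + 1)*(l + 3)*(l + 1)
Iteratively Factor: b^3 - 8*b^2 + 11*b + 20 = (b + 1)*(b^2 - 9*b + 20) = (b - 5)*(b + 1)*(b - 4)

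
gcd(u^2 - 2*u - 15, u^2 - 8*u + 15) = u - 5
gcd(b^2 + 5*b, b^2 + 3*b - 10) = b + 5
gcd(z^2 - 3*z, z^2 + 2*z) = z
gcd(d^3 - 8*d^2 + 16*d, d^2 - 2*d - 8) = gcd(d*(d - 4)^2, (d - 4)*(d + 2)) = d - 4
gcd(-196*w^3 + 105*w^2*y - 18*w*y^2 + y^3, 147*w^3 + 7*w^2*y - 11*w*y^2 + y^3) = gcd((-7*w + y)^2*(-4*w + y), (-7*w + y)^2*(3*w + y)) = 49*w^2 - 14*w*y + y^2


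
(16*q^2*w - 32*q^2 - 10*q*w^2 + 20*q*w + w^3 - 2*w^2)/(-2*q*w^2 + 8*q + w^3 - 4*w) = (-8*q + w)/(w + 2)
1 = 1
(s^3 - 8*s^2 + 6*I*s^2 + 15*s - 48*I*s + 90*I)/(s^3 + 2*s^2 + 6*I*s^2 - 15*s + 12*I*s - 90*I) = (s - 5)/(s + 5)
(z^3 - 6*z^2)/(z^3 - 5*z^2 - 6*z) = z/(z + 1)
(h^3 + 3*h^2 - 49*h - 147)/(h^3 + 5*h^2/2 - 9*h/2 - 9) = 2*(h^2 - 49)/(2*h^2 - h - 6)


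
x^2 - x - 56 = (x - 8)*(x + 7)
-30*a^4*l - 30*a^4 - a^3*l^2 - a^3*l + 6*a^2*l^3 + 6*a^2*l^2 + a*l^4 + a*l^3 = (-2*a + l)*(3*a + l)*(5*a + l)*(a*l + a)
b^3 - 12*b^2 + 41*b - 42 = (b - 7)*(b - 3)*(b - 2)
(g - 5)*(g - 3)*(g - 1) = g^3 - 9*g^2 + 23*g - 15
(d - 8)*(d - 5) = d^2 - 13*d + 40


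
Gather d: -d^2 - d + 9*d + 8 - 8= -d^2 + 8*d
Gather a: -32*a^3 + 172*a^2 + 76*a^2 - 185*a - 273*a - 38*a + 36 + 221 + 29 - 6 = -32*a^3 + 248*a^2 - 496*a + 280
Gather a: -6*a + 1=1 - 6*a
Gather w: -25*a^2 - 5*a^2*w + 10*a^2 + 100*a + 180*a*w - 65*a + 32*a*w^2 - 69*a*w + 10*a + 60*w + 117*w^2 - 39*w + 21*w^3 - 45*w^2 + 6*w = -15*a^2 + 45*a + 21*w^3 + w^2*(32*a + 72) + w*(-5*a^2 + 111*a + 27)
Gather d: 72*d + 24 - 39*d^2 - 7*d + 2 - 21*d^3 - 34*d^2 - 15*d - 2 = -21*d^3 - 73*d^2 + 50*d + 24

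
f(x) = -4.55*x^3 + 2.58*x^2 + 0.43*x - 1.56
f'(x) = -13.65*x^2 + 5.16*x + 0.43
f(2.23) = -38.23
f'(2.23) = -55.94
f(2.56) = -59.89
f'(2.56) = -75.82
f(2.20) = -36.58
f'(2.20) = -54.28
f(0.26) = -1.35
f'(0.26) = 0.85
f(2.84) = -83.75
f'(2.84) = -95.01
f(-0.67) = 0.68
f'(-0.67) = -9.15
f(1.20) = -5.19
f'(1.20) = -13.03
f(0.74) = -1.67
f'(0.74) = -3.23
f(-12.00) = 8227.20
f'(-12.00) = -2027.09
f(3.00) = -99.90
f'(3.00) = -106.94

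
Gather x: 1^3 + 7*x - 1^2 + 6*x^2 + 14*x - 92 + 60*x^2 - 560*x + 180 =66*x^2 - 539*x + 88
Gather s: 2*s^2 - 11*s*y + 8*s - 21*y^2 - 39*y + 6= 2*s^2 + s*(8 - 11*y) - 21*y^2 - 39*y + 6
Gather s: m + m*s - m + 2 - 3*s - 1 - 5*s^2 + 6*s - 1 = -5*s^2 + s*(m + 3)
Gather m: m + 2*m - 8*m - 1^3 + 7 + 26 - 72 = -5*m - 40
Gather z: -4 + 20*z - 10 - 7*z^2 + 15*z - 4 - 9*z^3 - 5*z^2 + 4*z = -9*z^3 - 12*z^2 + 39*z - 18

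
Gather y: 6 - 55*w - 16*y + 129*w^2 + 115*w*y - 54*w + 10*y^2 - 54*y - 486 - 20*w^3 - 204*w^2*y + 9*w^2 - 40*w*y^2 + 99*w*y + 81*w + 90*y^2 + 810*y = -20*w^3 + 138*w^2 - 28*w + y^2*(100 - 40*w) + y*(-204*w^2 + 214*w + 740) - 480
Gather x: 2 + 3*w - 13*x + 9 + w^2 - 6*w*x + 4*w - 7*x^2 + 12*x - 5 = w^2 + 7*w - 7*x^2 + x*(-6*w - 1) + 6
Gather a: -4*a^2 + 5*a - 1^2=-4*a^2 + 5*a - 1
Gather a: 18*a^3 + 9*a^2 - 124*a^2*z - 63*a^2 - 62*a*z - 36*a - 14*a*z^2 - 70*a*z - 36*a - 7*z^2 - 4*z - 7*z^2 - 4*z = 18*a^3 + a^2*(-124*z - 54) + a*(-14*z^2 - 132*z - 72) - 14*z^2 - 8*z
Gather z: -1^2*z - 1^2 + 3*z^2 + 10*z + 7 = 3*z^2 + 9*z + 6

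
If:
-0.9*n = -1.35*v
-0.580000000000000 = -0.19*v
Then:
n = 4.58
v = 3.05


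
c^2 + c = c*(c + 1)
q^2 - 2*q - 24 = (q - 6)*(q + 4)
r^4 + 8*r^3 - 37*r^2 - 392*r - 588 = (r - 7)*(r + 2)*(r + 6)*(r + 7)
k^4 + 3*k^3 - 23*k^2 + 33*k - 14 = (k - 2)*(k - 1)^2*(k + 7)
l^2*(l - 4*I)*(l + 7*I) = l^4 + 3*I*l^3 + 28*l^2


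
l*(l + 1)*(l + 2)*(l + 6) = l^4 + 9*l^3 + 20*l^2 + 12*l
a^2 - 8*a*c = a*(a - 8*c)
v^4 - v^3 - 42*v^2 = v^2*(v - 7)*(v + 6)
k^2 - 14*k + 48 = (k - 8)*(k - 6)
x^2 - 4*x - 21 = (x - 7)*(x + 3)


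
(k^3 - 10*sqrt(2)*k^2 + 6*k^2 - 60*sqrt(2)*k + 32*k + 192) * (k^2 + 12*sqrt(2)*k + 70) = k^5 + 2*sqrt(2)*k^4 + 6*k^4 - 138*k^3 + 12*sqrt(2)*k^3 - 828*k^2 - 316*sqrt(2)*k^2 - 1896*sqrt(2)*k + 2240*k + 13440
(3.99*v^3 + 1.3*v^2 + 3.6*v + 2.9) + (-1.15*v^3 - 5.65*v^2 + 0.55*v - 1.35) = 2.84*v^3 - 4.35*v^2 + 4.15*v + 1.55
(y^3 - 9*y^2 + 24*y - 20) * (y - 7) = y^4 - 16*y^3 + 87*y^2 - 188*y + 140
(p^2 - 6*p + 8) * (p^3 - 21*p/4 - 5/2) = p^5 - 6*p^4 + 11*p^3/4 + 29*p^2 - 27*p - 20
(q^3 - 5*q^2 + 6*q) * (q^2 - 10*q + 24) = q^5 - 15*q^4 + 80*q^3 - 180*q^2 + 144*q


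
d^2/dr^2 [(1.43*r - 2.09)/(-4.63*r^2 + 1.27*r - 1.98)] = (-(1.43*r - 2.09)*(9.26*r - 1.27)*(18.52*r - 2.54) + (39.7254*r - 22.9856)*(4.63*r^2 - 1.27*r + 1.98))/(4.63*r^2 - 1.27*r + 1.98)^3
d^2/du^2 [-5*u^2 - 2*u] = -10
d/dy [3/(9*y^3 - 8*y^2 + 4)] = 3*y*(16 - 27*y)/(9*y^3 - 8*y^2 + 4)^2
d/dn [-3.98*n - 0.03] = -3.98000000000000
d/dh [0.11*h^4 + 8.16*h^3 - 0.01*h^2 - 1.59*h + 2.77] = 0.44*h^3 + 24.48*h^2 - 0.02*h - 1.59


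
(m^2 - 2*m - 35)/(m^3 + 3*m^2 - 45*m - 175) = 1/(m + 5)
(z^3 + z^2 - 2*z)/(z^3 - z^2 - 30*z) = (-z^2 - z + 2)/(-z^2 + z + 30)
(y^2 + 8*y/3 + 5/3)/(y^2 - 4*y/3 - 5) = (y + 1)/(y - 3)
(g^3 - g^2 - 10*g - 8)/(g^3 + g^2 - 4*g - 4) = (g - 4)/(g - 2)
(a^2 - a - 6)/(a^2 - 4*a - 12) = (a - 3)/(a - 6)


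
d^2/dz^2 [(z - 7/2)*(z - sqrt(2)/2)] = 2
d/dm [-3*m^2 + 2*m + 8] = 2 - 6*m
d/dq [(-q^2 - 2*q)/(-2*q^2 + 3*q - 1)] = (-7*q^2 + 2*q + 2)/(4*q^4 - 12*q^3 + 13*q^2 - 6*q + 1)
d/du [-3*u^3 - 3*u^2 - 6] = 3*u*(-3*u - 2)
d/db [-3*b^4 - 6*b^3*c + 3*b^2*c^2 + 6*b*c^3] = -12*b^3 - 18*b^2*c + 6*b*c^2 + 6*c^3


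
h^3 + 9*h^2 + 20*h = h*(h + 4)*(h + 5)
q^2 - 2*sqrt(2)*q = q*(q - 2*sqrt(2))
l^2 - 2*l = l*(l - 2)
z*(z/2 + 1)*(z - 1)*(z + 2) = z^4/2 + 3*z^3/2 - 2*z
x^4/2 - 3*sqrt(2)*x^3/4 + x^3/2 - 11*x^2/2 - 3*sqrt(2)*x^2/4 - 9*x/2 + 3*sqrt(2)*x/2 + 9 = (x/2 + 1)*(x - 1)*(x - 3*sqrt(2))*(x + 3*sqrt(2)/2)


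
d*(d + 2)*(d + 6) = d^3 + 8*d^2 + 12*d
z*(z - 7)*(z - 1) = z^3 - 8*z^2 + 7*z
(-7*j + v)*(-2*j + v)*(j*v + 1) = 14*j^3*v - 9*j^2*v^2 + 14*j^2 + j*v^3 - 9*j*v + v^2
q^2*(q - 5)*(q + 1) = q^4 - 4*q^3 - 5*q^2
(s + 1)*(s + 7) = s^2 + 8*s + 7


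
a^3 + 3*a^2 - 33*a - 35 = (a - 5)*(a + 1)*(a + 7)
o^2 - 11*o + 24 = (o - 8)*(o - 3)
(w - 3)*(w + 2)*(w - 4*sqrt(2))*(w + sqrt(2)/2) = w^4 - 7*sqrt(2)*w^3/2 - w^3 - 10*w^2 + 7*sqrt(2)*w^2/2 + 4*w + 21*sqrt(2)*w + 24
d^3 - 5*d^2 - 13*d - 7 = (d - 7)*(d + 1)^2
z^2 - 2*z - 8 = (z - 4)*(z + 2)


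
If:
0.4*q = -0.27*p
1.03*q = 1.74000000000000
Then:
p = -2.50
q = 1.69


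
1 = 1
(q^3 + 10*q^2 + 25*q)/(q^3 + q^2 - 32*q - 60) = q*(q + 5)/(q^2 - 4*q - 12)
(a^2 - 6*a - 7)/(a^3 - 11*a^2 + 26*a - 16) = (a^2 - 6*a - 7)/(a^3 - 11*a^2 + 26*a - 16)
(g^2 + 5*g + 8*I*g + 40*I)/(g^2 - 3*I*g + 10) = (g^2 + g*(5 + 8*I) + 40*I)/(g^2 - 3*I*g + 10)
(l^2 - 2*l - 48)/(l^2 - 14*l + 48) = (l + 6)/(l - 6)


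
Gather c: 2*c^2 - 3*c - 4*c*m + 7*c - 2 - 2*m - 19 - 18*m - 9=2*c^2 + c*(4 - 4*m) - 20*m - 30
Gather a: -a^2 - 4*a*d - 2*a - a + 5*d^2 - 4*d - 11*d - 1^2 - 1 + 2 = -a^2 + a*(-4*d - 3) + 5*d^2 - 15*d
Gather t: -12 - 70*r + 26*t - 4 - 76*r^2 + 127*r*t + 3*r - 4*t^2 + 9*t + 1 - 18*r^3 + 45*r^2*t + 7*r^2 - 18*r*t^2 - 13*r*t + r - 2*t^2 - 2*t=-18*r^3 - 69*r^2 - 66*r + t^2*(-18*r - 6) + t*(45*r^2 + 114*r + 33) - 15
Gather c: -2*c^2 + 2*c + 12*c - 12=-2*c^2 + 14*c - 12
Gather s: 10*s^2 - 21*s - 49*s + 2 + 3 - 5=10*s^2 - 70*s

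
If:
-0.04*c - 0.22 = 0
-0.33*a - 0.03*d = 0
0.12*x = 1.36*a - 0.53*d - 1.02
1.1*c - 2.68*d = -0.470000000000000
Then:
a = 0.19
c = -5.50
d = -2.08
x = 2.84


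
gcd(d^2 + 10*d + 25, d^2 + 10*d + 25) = d^2 + 10*d + 25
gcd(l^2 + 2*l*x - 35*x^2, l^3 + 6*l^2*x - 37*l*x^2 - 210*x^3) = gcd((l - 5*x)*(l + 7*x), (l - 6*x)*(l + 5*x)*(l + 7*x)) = l + 7*x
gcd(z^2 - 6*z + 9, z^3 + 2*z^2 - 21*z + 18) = z - 3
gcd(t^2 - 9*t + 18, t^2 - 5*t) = 1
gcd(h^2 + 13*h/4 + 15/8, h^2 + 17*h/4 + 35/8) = h + 5/2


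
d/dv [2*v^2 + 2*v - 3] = 4*v + 2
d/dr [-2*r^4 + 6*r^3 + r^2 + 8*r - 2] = -8*r^3 + 18*r^2 + 2*r + 8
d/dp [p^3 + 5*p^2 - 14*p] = 3*p^2 + 10*p - 14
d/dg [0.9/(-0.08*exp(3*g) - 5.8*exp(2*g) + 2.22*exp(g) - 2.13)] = (0.216*exp(2*g) + 10.44*exp(g) - 1.998)*exp(g)/(0.08*exp(3*g) + 5.8*exp(2*g) - 2.22*exp(g) + 2.13)^2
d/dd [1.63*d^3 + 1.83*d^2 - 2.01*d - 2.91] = 4.89*d^2 + 3.66*d - 2.01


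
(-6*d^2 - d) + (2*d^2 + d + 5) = 5 - 4*d^2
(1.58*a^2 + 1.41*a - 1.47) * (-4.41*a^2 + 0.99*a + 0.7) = -6.9678*a^4 - 4.6539*a^3 + 8.9846*a^2 - 0.4683*a - 1.029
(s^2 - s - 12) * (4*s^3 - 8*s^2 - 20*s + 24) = 4*s^5 - 12*s^4 - 60*s^3 + 140*s^2 + 216*s - 288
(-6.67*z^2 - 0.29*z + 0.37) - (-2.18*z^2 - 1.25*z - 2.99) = -4.49*z^2 + 0.96*z + 3.36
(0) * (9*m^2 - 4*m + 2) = 0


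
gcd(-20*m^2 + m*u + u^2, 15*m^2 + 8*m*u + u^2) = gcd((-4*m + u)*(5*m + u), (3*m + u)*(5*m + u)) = 5*m + u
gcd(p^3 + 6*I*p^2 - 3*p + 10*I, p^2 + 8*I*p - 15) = p + 5*I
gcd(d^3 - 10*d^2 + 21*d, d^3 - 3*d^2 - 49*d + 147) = d^2 - 10*d + 21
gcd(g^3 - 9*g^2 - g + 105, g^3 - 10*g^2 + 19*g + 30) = g - 5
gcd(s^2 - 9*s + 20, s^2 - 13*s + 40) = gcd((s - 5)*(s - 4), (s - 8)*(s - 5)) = s - 5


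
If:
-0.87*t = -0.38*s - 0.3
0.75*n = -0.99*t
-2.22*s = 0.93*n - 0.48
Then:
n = -0.76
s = 0.54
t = 0.58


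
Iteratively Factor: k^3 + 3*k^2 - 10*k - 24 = (k + 2)*(k^2 + k - 12) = (k - 3)*(k + 2)*(k + 4)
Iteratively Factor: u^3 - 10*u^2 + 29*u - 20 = (u - 4)*(u^2 - 6*u + 5) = (u - 5)*(u - 4)*(u - 1)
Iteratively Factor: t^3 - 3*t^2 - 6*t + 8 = (t + 2)*(t^2 - 5*t + 4) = (t - 1)*(t + 2)*(t - 4)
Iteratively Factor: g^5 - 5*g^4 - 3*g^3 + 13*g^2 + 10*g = (g - 5)*(g^4 - 3*g^2 - 2*g) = g*(g - 5)*(g^3 - 3*g - 2) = g*(g - 5)*(g - 2)*(g^2 + 2*g + 1) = g*(g - 5)*(g - 2)*(g + 1)*(g + 1)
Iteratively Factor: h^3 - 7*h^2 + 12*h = (h)*(h^2 - 7*h + 12) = h*(h - 4)*(h - 3)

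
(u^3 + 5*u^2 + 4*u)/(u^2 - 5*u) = (u^2 + 5*u + 4)/(u - 5)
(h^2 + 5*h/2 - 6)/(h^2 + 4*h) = (h - 3/2)/h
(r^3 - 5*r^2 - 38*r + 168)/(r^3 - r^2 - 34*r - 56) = (r^2 + 2*r - 24)/(r^2 + 6*r + 8)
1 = 1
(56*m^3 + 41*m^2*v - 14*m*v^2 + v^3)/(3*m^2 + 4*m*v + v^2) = (56*m^2 - 15*m*v + v^2)/(3*m + v)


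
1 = 1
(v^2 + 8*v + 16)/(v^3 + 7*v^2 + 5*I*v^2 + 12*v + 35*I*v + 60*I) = (v + 4)/(v^2 + v*(3 + 5*I) + 15*I)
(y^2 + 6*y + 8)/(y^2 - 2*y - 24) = (y + 2)/(y - 6)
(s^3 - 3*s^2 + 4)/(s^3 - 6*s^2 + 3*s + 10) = (s - 2)/(s - 5)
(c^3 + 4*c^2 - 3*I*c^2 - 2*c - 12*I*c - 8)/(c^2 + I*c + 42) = (c^3 + c^2*(4 - 3*I) + c*(-2 - 12*I) - 8)/(c^2 + I*c + 42)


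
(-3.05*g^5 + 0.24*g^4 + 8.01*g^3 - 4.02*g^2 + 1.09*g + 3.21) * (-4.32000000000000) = 13.176*g^5 - 1.0368*g^4 - 34.6032*g^3 + 17.3664*g^2 - 4.7088*g - 13.8672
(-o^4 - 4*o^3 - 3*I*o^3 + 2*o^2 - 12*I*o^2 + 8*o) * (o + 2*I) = -o^5 - 4*o^4 - 5*I*o^4 + 8*o^3 - 20*I*o^3 + 32*o^2 + 4*I*o^2 + 16*I*o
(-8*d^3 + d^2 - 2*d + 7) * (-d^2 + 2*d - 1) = 8*d^5 - 17*d^4 + 12*d^3 - 12*d^2 + 16*d - 7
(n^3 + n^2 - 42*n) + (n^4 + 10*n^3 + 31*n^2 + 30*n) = n^4 + 11*n^3 + 32*n^2 - 12*n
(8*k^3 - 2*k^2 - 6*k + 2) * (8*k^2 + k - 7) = 64*k^5 - 8*k^4 - 106*k^3 + 24*k^2 + 44*k - 14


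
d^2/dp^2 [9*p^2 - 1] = 18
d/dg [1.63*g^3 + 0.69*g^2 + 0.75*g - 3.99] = 4.89*g^2 + 1.38*g + 0.75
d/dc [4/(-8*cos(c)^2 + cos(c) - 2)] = 4*(1 - 16*cos(c))*sin(c)/(8*sin(c)^2 + cos(c) - 10)^2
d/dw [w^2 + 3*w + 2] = 2*w + 3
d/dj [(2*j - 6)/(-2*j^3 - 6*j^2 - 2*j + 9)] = 2*(4*j^3 - 12*j^2 - 36*j + 3)/(4*j^6 + 24*j^5 + 44*j^4 - 12*j^3 - 104*j^2 - 36*j + 81)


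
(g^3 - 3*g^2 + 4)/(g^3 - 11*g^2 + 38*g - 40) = (g^2 - g - 2)/(g^2 - 9*g + 20)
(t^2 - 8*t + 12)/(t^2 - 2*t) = (t - 6)/t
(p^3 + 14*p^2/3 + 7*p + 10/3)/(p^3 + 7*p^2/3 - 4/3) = (3*p + 5)/(3*p - 2)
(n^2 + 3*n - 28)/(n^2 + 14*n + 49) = (n - 4)/(n + 7)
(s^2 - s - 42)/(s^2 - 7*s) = (s + 6)/s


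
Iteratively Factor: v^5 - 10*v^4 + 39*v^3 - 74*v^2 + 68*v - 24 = (v - 2)*(v^4 - 8*v^3 + 23*v^2 - 28*v + 12) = (v - 2)^2*(v^3 - 6*v^2 + 11*v - 6) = (v - 2)^2*(v - 1)*(v^2 - 5*v + 6) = (v - 2)^3*(v - 1)*(v - 3)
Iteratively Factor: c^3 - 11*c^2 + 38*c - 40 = (c - 2)*(c^2 - 9*c + 20) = (c - 5)*(c - 2)*(c - 4)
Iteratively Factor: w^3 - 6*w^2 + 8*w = (w - 2)*(w^2 - 4*w) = w*(w - 2)*(w - 4)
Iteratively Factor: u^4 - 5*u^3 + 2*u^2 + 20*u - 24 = (u - 2)*(u^3 - 3*u^2 - 4*u + 12) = (u - 2)^2*(u^2 - u - 6) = (u - 2)^2*(u + 2)*(u - 3)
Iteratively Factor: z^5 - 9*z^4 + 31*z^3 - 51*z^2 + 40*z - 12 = (z - 2)*(z^4 - 7*z^3 + 17*z^2 - 17*z + 6) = (z - 2)*(z - 1)*(z^3 - 6*z^2 + 11*z - 6) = (z - 2)^2*(z - 1)*(z^2 - 4*z + 3) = (z - 3)*(z - 2)^2*(z - 1)*(z - 1)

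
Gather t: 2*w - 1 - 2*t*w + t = t*(1 - 2*w) + 2*w - 1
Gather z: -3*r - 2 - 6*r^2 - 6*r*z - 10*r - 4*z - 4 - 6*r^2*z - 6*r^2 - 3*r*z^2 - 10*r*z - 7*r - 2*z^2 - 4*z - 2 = -12*r^2 - 20*r + z^2*(-3*r - 2) + z*(-6*r^2 - 16*r - 8) - 8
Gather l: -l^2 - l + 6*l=-l^2 + 5*l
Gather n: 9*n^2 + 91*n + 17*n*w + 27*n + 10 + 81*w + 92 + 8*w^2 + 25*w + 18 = 9*n^2 + n*(17*w + 118) + 8*w^2 + 106*w + 120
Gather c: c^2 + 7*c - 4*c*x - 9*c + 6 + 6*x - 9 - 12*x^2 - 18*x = c^2 + c*(-4*x - 2) - 12*x^2 - 12*x - 3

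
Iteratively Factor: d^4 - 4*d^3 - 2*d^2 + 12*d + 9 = (d - 3)*(d^3 - d^2 - 5*d - 3) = (d - 3)^2*(d^2 + 2*d + 1) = (d - 3)^2*(d + 1)*(d + 1)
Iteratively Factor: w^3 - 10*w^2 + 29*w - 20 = (w - 1)*(w^2 - 9*w + 20) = (w - 5)*(w - 1)*(w - 4)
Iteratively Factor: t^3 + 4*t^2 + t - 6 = (t - 1)*(t^2 + 5*t + 6) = (t - 1)*(t + 2)*(t + 3)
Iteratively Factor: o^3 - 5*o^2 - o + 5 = (o - 1)*(o^2 - 4*o - 5) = (o - 1)*(o + 1)*(o - 5)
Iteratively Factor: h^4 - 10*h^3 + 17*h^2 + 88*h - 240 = (h - 4)*(h^3 - 6*h^2 - 7*h + 60) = (h - 4)^2*(h^2 - 2*h - 15) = (h - 4)^2*(h + 3)*(h - 5)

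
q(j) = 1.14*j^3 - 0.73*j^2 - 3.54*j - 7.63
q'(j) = 3.42*j^2 - 1.46*j - 3.54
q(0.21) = -8.40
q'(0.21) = -3.70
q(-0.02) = -7.56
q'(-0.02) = -3.51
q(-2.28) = -16.87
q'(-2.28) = 17.57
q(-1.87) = -11.02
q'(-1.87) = 11.15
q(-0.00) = -7.63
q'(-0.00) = -3.54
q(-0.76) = -5.86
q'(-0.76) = -0.46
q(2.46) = -3.78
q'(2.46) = 13.56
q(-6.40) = -313.72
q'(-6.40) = 145.89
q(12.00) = 1814.69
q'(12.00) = 471.42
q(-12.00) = -2040.19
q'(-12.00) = 506.46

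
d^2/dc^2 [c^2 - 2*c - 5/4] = 2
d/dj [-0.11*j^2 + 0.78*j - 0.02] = 0.78 - 0.22*j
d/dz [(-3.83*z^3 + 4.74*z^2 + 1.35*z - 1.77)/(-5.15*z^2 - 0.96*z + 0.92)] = (19.7245*z^4 + 7.3536*z^3 - 8.1687*z^2 - 9.5094*z - 0.4572)/(26.5225*z^4 + 9.888*z^3 - 8.5544*z^2 - 1.7664*z + 0.8464)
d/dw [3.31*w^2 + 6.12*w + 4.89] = 6.62*w + 6.12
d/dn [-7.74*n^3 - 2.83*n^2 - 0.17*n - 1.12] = -23.22*n^2 - 5.66*n - 0.17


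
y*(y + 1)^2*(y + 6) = y^4 + 8*y^3 + 13*y^2 + 6*y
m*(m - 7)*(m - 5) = m^3 - 12*m^2 + 35*m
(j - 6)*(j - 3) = j^2 - 9*j + 18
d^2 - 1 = (d - 1)*(d + 1)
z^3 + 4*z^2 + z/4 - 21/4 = (z - 1)*(z + 3/2)*(z + 7/2)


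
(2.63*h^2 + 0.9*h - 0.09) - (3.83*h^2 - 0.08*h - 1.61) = -1.2*h^2 + 0.98*h + 1.52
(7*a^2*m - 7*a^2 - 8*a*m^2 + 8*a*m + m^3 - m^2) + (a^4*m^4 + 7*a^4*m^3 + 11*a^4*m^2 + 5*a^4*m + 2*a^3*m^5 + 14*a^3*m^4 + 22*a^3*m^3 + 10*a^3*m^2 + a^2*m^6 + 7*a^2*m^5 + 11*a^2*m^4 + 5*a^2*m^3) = a^4*m^4 + 7*a^4*m^3 + 11*a^4*m^2 + 5*a^4*m + 2*a^3*m^5 + 14*a^3*m^4 + 22*a^3*m^3 + 10*a^3*m^2 + a^2*m^6 + 7*a^2*m^5 + 11*a^2*m^4 + 5*a^2*m^3 + 7*a^2*m - 7*a^2 - 8*a*m^2 + 8*a*m + m^3 - m^2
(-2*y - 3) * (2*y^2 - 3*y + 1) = -4*y^3 + 7*y - 3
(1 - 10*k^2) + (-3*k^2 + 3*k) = -13*k^2 + 3*k + 1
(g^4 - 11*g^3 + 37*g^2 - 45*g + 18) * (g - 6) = g^5 - 17*g^4 + 103*g^3 - 267*g^2 + 288*g - 108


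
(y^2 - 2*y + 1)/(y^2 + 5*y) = (y^2 - 2*y + 1)/(y*(y + 5))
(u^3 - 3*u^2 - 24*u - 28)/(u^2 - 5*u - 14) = u + 2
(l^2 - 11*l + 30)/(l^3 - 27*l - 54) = (l - 5)/(l^2 + 6*l + 9)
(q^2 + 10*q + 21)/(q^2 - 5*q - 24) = (q + 7)/(q - 8)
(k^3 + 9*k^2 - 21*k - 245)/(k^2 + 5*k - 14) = (k^2 + 2*k - 35)/(k - 2)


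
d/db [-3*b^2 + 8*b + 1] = 8 - 6*b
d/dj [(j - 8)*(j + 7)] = 2*j - 1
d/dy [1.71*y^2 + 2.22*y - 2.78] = 3.42*y + 2.22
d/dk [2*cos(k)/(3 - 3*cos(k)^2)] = 2*(sin(k)^2 - 2)/(3*sin(k)^3)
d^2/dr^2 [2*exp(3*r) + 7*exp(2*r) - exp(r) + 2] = (18*exp(2*r) + 28*exp(r) - 1)*exp(r)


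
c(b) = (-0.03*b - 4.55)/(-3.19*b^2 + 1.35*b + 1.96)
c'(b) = (-0.03*b - 4.55)*(6.38*b - 1.35)/(-3.19*b^2 + 1.35*b + 1.96)^2 - 0.03/(-3.19*b^2 + 1.35*b + 1.96) = (-0.0957*b^2 - 29.029*b + 6.0837)/(10.1761*b^4 - 8.613*b^3 - 10.6823*b^2 + 5.292*b + 3.8416)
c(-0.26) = -3.26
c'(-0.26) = 7.02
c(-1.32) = 0.84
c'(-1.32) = 1.53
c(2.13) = 0.48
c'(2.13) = -0.60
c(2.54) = 0.30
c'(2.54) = -0.30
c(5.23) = 0.06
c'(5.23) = -0.02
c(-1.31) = 0.85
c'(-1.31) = 1.57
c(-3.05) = 0.14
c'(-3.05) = 0.09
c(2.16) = 0.46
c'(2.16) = -0.57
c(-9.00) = 0.02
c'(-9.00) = 0.00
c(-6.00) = 0.04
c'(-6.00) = 0.01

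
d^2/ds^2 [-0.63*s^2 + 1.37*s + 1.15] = -1.26000000000000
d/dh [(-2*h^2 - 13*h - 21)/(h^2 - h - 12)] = 15/(h^2 - 8*h + 16)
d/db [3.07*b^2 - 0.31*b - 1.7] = 6.14*b - 0.31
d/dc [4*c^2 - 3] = 8*c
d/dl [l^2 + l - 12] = 2*l + 1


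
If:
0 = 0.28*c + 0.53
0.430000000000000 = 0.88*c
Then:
No Solution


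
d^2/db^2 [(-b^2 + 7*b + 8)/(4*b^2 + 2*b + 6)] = 2*(15*b^3 + 57*b^2 - 39*b - 35)/(8*b^6 + 12*b^5 + 42*b^4 + 37*b^3 + 63*b^2 + 27*b + 27)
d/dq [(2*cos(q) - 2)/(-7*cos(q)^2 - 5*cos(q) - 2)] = 14*(sin(q)^2 + 2*cos(q))*sin(q)/(-7*sin(q)^2 + 5*cos(q) + 9)^2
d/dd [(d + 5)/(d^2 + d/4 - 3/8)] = 8*(8*d^2 + 2*d - 2*(d + 5)*(8*d + 1) - 3)/(8*d^2 + 2*d - 3)^2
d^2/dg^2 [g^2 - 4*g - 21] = 2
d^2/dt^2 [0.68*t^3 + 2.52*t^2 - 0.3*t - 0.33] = 4.08*t + 5.04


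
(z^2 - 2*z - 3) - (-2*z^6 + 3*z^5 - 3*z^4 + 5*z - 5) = 2*z^6 - 3*z^5 + 3*z^4 + z^2 - 7*z + 2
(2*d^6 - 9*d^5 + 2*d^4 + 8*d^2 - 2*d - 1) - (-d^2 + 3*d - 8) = 2*d^6 - 9*d^5 + 2*d^4 + 9*d^2 - 5*d + 7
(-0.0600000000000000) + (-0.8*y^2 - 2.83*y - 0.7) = -0.8*y^2 - 2.83*y - 0.76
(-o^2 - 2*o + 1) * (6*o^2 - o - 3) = -6*o^4 - 11*o^3 + 11*o^2 + 5*o - 3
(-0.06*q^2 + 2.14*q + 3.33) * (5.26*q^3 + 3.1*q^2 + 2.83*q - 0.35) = -0.3156*q^5 + 11.0704*q^4 + 23.98*q^3 + 16.4002*q^2 + 8.6749*q - 1.1655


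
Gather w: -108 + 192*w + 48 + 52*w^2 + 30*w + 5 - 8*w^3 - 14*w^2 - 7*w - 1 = -8*w^3 + 38*w^2 + 215*w - 56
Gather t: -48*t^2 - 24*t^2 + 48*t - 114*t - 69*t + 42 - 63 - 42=-72*t^2 - 135*t - 63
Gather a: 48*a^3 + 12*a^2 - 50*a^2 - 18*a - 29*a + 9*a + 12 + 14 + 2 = 48*a^3 - 38*a^2 - 38*a + 28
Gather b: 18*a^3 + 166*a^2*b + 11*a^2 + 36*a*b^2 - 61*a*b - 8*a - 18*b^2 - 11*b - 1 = 18*a^3 + 11*a^2 - 8*a + b^2*(36*a - 18) + b*(166*a^2 - 61*a - 11) - 1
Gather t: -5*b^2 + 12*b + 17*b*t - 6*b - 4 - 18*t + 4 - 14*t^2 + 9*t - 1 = -5*b^2 + 6*b - 14*t^2 + t*(17*b - 9) - 1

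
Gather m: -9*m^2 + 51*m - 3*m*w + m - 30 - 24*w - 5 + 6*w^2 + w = -9*m^2 + m*(52 - 3*w) + 6*w^2 - 23*w - 35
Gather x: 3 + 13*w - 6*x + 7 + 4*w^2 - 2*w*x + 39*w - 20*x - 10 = 4*w^2 + 52*w + x*(-2*w - 26)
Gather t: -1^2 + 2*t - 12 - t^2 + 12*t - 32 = -t^2 + 14*t - 45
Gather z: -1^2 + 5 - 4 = 0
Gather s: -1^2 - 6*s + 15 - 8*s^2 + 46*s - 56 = -8*s^2 + 40*s - 42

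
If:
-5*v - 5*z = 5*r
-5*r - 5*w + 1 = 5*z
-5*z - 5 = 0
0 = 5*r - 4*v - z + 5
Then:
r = -2/9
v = 11/9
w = 64/45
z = -1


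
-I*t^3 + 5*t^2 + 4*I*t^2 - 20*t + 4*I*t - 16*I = (t - 4)*(t + 4*I)*(-I*t + 1)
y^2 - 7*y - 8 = (y - 8)*(y + 1)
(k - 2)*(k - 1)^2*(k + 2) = k^4 - 2*k^3 - 3*k^2 + 8*k - 4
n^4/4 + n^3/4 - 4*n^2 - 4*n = n*(n/4 + 1)*(n - 4)*(n + 1)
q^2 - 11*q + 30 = (q - 6)*(q - 5)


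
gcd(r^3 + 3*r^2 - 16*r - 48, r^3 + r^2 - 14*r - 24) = r^2 - r - 12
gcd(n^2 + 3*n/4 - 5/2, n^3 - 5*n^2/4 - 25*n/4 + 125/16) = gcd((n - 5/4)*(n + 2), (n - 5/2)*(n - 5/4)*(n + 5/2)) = n - 5/4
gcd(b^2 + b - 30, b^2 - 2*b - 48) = b + 6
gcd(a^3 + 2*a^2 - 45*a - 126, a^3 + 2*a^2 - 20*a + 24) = a + 6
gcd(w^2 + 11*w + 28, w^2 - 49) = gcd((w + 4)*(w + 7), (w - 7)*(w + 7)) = w + 7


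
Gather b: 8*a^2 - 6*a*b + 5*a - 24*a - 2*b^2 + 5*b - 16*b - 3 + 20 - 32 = 8*a^2 - 19*a - 2*b^2 + b*(-6*a - 11) - 15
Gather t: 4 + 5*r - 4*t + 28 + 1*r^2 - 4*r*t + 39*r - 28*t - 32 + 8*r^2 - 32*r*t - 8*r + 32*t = 9*r^2 - 36*r*t + 36*r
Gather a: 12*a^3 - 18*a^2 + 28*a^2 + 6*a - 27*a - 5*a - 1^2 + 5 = 12*a^3 + 10*a^2 - 26*a + 4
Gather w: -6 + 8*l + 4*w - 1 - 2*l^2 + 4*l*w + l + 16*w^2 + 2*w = -2*l^2 + 9*l + 16*w^2 + w*(4*l + 6) - 7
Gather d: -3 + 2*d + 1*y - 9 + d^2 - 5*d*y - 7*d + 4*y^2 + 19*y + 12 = d^2 + d*(-5*y - 5) + 4*y^2 + 20*y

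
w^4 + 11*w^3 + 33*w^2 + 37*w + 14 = (w + 1)^2*(w + 2)*(w + 7)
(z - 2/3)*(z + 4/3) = z^2 + 2*z/3 - 8/9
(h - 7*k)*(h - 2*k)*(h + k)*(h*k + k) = h^4*k - 8*h^3*k^2 + h^3*k + 5*h^2*k^3 - 8*h^2*k^2 + 14*h*k^4 + 5*h*k^3 + 14*k^4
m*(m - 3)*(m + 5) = m^3 + 2*m^2 - 15*m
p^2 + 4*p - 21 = (p - 3)*(p + 7)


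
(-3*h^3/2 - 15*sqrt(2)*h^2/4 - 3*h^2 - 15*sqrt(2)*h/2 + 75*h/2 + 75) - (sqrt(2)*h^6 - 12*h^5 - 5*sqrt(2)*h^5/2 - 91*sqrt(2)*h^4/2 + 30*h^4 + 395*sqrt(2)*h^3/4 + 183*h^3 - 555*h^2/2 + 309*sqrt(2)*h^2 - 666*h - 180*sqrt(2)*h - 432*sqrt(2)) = -sqrt(2)*h^6 + 5*sqrt(2)*h^5/2 + 12*h^5 - 30*h^4 + 91*sqrt(2)*h^4/2 - 369*h^3/2 - 395*sqrt(2)*h^3/4 - 1251*sqrt(2)*h^2/4 + 549*h^2/2 + 345*sqrt(2)*h/2 + 1407*h/2 + 75 + 432*sqrt(2)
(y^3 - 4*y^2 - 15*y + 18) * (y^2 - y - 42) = y^5 - 5*y^4 - 53*y^3 + 201*y^2 + 612*y - 756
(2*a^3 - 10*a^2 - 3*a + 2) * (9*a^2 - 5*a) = 18*a^5 - 100*a^4 + 23*a^3 + 33*a^2 - 10*a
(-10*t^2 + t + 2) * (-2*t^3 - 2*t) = 20*t^5 - 2*t^4 + 16*t^3 - 2*t^2 - 4*t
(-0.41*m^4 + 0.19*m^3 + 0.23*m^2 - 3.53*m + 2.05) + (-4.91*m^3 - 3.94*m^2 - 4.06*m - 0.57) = -0.41*m^4 - 4.72*m^3 - 3.71*m^2 - 7.59*m + 1.48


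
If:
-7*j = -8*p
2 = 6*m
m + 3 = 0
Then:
No Solution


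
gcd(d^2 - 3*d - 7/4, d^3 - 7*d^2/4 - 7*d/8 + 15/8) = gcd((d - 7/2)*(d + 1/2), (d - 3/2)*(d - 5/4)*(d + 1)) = 1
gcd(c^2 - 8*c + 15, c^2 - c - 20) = c - 5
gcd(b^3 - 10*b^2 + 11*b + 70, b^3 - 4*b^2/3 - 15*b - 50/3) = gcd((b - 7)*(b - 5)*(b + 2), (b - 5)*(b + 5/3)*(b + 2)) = b^2 - 3*b - 10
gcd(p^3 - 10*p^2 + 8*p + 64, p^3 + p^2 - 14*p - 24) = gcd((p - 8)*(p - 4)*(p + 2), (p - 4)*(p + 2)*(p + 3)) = p^2 - 2*p - 8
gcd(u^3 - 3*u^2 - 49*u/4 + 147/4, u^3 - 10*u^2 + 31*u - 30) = u - 3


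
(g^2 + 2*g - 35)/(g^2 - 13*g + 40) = (g + 7)/(g - 8)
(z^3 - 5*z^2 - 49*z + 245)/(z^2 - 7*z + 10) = (z^2 - 49)/(z - 2)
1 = 1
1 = 1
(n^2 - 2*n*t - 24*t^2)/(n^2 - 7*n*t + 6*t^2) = (-n - 4*t)/(-n + t)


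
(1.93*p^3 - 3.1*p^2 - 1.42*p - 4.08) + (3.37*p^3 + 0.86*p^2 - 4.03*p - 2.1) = 5.3*p^3 - 2.24*p^2 - 5.45*p - 6.18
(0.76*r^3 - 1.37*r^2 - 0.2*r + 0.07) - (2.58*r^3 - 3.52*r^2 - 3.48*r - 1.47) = -1.82*r^3 + 2.15*r^2 + 3.28*r + 1.54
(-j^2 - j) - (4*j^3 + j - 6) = -4*j^3 - j^2 - 2*j + 6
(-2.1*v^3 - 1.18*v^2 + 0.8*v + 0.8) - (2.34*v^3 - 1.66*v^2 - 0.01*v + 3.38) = -4.44*v^3 + 0.48*v^2 + 0.81*v - 2.58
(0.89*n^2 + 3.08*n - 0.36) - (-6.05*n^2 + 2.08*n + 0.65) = 6.94*n^2 + 1.0*n - 1.01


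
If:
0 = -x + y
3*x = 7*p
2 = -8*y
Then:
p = -3/28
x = -1/4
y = -1/4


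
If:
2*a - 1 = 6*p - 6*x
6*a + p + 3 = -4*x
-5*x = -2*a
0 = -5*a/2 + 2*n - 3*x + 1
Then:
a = -17/50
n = -1129/1000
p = -52/125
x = -17/125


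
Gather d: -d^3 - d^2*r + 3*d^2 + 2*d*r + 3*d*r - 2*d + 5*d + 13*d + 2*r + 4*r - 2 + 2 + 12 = -d^3 + d^2*(3 - r) + d*(5*r + 16) + 6*r + 12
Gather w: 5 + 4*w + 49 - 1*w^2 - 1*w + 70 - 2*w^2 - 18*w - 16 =-3*w^2 - 15*w + 108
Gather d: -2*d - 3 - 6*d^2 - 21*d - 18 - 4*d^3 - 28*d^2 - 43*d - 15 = -4*d^3 - 34*d^2 - 66*d - 36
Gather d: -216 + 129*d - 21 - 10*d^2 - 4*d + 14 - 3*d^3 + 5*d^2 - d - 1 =-3*d^3 - 5*d^2 + 124*d - 224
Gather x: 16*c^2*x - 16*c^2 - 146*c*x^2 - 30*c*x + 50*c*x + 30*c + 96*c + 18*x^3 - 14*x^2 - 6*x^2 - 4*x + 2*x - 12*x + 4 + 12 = -16*c^2 + 126*c + 18*x^3 + x^2*(-146*c - 20) + x*(16*c^2 + 20*c - 14) + 16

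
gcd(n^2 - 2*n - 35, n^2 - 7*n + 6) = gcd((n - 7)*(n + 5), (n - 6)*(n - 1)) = 1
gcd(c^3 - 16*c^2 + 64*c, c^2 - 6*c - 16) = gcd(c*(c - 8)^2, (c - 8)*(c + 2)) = c - 8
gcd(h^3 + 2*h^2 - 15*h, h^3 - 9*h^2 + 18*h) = h^2 - 3*h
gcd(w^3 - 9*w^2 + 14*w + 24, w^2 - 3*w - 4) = w^2 - 3*w - 4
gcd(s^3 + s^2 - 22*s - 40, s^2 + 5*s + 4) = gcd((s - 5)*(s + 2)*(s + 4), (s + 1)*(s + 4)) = s + 4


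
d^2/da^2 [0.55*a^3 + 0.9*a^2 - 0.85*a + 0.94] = 3.3*a + 1.8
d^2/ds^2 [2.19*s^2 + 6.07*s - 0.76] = 4.38000000000000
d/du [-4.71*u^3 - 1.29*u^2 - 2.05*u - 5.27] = -14.13*u^2 - 2.58*u - 2.05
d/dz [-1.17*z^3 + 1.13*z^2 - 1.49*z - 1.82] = -3.51*z^2 + 2.26*z - 1.49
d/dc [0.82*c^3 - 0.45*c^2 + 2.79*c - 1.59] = 2.46*c^2 - 0.9*c + 2.79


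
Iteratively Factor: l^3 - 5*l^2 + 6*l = (l)*(l^2 - 5*l + 6) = l*(l - 3)*(l - 2)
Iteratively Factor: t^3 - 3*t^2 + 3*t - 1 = (t - 1)*(t^2 - 2*t + 1) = (t - 1)^2*(t - 1)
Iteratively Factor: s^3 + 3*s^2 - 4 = (s + 2)*(s^2 + s - 2) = (s - 1)*(s + 2)*(s + 2)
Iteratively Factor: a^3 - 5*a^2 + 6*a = (a - 3)*(a^2 - 2*a) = a*(a - 3)*(a - 2)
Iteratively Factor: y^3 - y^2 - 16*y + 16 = (y + 4)*(y^2 - 5*y + 4) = (y - 4)*(y + 4)*(y - 1)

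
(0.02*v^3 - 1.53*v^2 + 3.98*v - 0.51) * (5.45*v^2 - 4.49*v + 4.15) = 0.109*v^5 - 8.4283*v^4 + 28.6437*v^3 - 26.9992*v^2 + 18.8069*v - 2.1165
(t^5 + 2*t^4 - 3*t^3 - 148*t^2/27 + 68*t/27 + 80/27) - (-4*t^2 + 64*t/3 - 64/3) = t^5 + 2*t^4 - 3*t^3 - 40*t^2/27 - 508*t/27 + 656/27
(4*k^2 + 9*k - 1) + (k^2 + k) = 5*k^2 + 10*k - 1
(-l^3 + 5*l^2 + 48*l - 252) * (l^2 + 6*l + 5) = -l^5 - l^4 + 73*l^3 + 61*l^2 - 1272*l - 1260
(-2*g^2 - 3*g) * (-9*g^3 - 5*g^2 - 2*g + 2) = 18*g^5 + 37*g^4 + 19*g^3 + 2*g^2 - 6*g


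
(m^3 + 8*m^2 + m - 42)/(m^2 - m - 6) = (-m^3 - 8*m^2 - m + 42)/(-m^2 + m + 6)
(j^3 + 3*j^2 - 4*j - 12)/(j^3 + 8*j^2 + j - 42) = (j + 2)/(j + 7)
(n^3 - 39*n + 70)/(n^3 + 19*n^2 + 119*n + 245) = (n^2 - 7*n + 10)/(n^2 + 12*n + 35)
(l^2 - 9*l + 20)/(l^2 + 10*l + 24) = (l^2 - 9*l + 20)/(l^2 + 10*l + 24)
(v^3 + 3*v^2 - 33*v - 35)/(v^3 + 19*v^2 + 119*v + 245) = (v^2 - 4*v - 5)/(v^2 + 12*v + 35)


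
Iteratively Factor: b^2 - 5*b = (b)*(b - 5)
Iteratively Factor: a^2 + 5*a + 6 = (a + 3)*(a + 2)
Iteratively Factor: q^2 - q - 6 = (q + 2)*(q - 3)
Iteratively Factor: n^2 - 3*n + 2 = (n - 1)*(n - 2)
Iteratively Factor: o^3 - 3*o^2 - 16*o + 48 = (o - 4)*(o^2 + o - 12) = (o - 4)*(o + 4)*(o - 3)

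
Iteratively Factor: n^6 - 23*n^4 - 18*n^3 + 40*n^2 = (n + 2)*(n^5 - 2*n^4 - 19*n^3 + 20*n^2) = (n + 2)*(n + 4)*(n^4 - 6*n^3 + 5*n^2) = (n - 1)*(n + 2)*(n + 4)*(n^3 - 5*n^2) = (n - 5)*(n - 1)*(n + 2)*(n + 4)*(n^2) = n*(n - 5)*(n - 1)*(n + 2)*(n + 4)*(n)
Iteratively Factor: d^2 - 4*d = (d)*(d - 4)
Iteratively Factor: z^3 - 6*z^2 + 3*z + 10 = (z - 5)*(z^2 - z - 2) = (z - 5)*(z + 1)*(z - 2)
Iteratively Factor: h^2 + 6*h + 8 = (h + 4)*(h + 2)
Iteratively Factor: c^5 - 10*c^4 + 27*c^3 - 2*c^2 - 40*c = (c + 1)*(c^4 - 11*c^3 + 38*c^2 - 40*c) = (c - 2)*(c + 1)*(c^3 - 9*c^2 + 20*c) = c*(c - 2)*(c + 1)*(c^2 - 9*c + 20) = c*(c - 5)*(c - 2)*(c + 1)*(c - 4)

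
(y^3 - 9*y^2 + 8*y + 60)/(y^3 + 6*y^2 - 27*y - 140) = (y^2 - 4*y - 12)/(y^2 + 11*y + 28)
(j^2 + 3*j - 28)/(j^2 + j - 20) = (j + 7)/(j + 5)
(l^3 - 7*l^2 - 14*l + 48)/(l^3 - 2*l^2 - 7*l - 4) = (-l^3 + 7*l^2 + 14*l - 48)/(-l^3 + 2*l^2 + 7*l + 4)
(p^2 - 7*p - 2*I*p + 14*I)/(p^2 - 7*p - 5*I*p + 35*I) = (p - 2*I)/(p - 5*I)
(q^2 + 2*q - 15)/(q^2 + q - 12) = (q + 5)/(q + 4)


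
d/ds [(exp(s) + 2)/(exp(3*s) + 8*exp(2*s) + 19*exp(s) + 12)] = (-(exp(s) + 2)*(3*exp(2*s) + 16*exp(s) + 19) + exp(3*s) + 8*exp(2*s) + 19*exp(s) + 12)*exp(s)/(exp(3*s) + 8*exp(2*s) + 19*exp(s) + 12)^2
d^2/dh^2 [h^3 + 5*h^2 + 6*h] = 6*h + 10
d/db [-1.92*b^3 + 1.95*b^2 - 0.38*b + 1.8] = -5.76*b^2 + 3.9*b - 0.38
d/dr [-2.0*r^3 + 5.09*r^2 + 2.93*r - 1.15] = -6.0*r^2 + 10.18*r + 2.93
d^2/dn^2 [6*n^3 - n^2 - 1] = 36*n - 2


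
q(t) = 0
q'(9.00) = 0.00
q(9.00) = 0.00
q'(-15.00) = 0.00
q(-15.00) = 0.00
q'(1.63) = 0.00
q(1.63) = 0.00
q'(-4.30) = 0.00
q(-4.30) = 0.00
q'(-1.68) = 0.00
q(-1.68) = 0.00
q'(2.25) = 0.00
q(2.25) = 0.00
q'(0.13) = 0.00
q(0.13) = 0.00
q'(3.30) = 0.00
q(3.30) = 0.00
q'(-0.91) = 0.00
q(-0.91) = 0.00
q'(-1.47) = 0.00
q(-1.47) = 0.00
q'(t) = 0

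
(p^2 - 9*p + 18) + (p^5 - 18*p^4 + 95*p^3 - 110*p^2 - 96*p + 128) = p^5 - 18*p^4 + 95*p^3 - 109*p^2 - 105*p + 146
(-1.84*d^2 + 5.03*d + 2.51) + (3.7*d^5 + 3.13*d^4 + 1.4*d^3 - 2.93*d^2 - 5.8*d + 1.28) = 3.7*d^5 + 3.13*d^4 + 1.4*d^3 - 4.77*d^2 - 0.77*d + 3.79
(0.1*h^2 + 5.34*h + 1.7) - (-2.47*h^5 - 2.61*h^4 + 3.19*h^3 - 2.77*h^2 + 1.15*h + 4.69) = 2.47*h^5 + 2.61*h^4 - 3.19*h^3 + 2.87*h^2 + 4.19*h - 2.99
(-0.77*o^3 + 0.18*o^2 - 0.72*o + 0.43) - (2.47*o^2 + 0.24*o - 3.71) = -0.77*o^3 - 2.29*o^2 - 0.96*o + 4.14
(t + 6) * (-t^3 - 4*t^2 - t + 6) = -t^4 - 10*t^3 - 25*t^2 + 36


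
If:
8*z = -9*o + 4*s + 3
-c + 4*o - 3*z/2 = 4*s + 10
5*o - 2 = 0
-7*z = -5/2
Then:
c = -347/28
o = 2/5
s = 121/140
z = 5/14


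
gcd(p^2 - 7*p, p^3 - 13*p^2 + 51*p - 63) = p - 7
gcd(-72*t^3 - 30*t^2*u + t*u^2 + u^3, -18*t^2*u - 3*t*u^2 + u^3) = 18*t^2 + 3*t*u - u^2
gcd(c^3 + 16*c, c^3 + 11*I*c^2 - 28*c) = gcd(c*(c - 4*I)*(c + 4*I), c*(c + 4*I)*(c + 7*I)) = c^2 + 4*I*c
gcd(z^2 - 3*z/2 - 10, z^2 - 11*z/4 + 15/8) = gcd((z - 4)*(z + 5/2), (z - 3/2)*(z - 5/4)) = 1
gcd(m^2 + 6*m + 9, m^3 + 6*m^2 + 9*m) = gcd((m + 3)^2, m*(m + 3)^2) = m^2 + 6*m + 9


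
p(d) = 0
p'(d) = 0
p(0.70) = 0.00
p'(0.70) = 0.00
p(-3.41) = 0.00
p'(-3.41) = 0.00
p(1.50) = 0.00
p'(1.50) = 0.00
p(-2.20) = 0.00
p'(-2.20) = 0.00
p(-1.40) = 0.00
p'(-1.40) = 0.00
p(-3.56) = 0.00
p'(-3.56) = 0.00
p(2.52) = 0.00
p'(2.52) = 0.00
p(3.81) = 0.00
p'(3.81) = 0.00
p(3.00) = 0.00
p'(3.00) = 0.00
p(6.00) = 0.00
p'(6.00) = 0.00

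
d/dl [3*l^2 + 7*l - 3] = 6*l + 7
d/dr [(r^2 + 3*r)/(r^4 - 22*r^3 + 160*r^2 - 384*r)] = (-2*r^2 - 3*r + 108)/(r^5 - 36*r^4 + 516*r^3 - 3680*r^2 + 13056*r - 18432)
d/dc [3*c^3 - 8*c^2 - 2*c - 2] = 9*c^2 - 16*c - 2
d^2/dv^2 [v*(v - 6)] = 2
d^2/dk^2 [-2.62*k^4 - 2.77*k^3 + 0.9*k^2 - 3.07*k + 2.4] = -31.44*k^2 - 16.62*k + 1.8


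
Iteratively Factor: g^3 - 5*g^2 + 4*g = (g)*(g^2 - 5*g + 4) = g*(g - 1)*(g - 4)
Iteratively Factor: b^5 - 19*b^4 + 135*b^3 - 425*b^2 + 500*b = (b - 5)*(b^4 - 14*b^3 + 65*b^2 - 100*b) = (b - 5)*(b - 4)*(b^3 - 10*b^2 + 25*b) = (b - 5)^2*(b - 4)*(b^2 - 5*b) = b*(b - 5)^2*(b - 4)*(b - 5)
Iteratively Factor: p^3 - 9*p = (p - 3)*(p^2 + 3*p) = (p - 3)*(p + 3)*(p)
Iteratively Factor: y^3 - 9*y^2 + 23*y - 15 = (y - 3)*(y^2 - 6*y + 5) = (y - 3)*(y - 1)*(y - 5)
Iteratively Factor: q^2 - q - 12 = (q - 4)*(q + 3)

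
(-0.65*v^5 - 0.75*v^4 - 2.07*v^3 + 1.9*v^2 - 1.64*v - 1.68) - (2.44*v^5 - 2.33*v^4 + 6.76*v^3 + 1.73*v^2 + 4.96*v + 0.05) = -3.09*v^5 + 1.58*v^4 - 8.83*v^3 + 0.17*v^2 - 6.6*v - 1.73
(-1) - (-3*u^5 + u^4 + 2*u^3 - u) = 3*u^5 - u^4 - 2*u^3 + u - 1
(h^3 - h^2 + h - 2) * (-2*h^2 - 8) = -2*h^5 + 2*h^4 - 10*h^3 + 12*h^2 - 8*h + 16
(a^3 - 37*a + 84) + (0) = a^3 - 37*a + 84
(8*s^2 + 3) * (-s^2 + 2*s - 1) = -8*s^4 + 16*s^3 - 11*s^2 + 6*s - 3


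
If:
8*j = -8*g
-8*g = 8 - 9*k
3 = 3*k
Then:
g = 1/8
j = -1/8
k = 1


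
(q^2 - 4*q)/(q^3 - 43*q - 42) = q*(4 - q)/(-q^3 + 43*q + 42)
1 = 1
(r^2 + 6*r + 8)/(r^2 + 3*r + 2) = (r + 4)/(r + 1)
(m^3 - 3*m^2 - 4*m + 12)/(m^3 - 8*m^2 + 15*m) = (m^2 - 4)/(m*(m - 5))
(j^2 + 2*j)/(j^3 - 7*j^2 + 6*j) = (j + 2)/(j^2 - 7*j + 6)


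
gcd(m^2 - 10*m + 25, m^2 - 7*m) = 1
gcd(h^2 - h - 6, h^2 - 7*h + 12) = h - 3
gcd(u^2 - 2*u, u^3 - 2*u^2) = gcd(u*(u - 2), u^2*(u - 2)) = u^2 - 2*u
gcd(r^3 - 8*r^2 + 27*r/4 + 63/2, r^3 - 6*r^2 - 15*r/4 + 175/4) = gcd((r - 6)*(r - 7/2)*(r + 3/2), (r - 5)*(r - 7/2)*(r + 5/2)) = r - 7/2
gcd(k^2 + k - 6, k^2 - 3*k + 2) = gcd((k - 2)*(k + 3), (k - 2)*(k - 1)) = k - 2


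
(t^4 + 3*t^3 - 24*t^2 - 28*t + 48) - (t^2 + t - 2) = t^4 + 3*t^3 - 25*t^2 - 29*t + 50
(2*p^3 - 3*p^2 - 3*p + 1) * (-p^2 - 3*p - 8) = -2*p^5 - 3*p^4 - 4*p^3 + 32*p^2 + 21*p - 8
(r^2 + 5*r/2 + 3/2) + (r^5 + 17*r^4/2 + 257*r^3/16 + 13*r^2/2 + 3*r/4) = r^5 + 17*r^4/2 + 257*r^3/16 + 15*r^2/2 + 13*r/4 + 3/2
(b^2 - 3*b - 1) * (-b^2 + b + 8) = -b^4 + 4*b^3 + 6*b^2 - 25*b - 8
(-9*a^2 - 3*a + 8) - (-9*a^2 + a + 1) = 7 - 4*a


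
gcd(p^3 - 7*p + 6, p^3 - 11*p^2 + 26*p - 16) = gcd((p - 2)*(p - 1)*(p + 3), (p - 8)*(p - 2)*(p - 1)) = p^2 - 3*p + 2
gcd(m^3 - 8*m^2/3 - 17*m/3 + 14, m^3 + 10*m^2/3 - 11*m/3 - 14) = m^2 + m/3 - 14/3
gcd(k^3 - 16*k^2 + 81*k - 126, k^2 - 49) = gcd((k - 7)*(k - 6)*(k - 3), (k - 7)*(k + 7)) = k - 7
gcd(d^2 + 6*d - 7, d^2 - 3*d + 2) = d - 1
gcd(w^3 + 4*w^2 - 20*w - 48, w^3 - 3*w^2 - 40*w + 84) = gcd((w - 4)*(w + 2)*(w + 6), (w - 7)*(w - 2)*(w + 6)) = w + 6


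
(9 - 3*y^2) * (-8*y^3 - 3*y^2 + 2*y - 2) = 24*y^5 + 9*y^4 - 78*y^3 - 21*y^2 + 18*y - 18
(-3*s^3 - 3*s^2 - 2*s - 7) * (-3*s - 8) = 9*s^4 + 33*s^3 + 30*s^2 + 37*s + 56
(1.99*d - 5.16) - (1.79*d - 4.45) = 0.2*d - 0.71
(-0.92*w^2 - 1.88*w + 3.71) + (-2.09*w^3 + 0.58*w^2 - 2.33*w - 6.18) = -2.09*w^3 - 0.34*w^2 - 4.21*w - 2.47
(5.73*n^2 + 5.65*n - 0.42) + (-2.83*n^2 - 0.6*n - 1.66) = 2.9*n^2 + 5.05*n - 2.08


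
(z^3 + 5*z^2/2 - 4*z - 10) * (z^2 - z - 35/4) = z^5 + 3*z^4/2 - 61*z^3/4 - 223*z^2/8 + 45*z + 175/2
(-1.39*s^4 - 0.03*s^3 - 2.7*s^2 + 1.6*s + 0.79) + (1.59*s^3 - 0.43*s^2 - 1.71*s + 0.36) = -1.39*s^4 + 1.56*s^3 - 3.13*s^2 - 0.11*s + 1.15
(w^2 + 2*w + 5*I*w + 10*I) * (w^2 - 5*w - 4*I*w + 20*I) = w^4 - 3*w^3 + I*w^3 + 10*w^2 - 3*I*w^2 - 60*w - 10*I*w - 200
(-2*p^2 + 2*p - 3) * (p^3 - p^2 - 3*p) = -2*p^5 + 4*p^4 + p^3 - 3*p^2 + 9*p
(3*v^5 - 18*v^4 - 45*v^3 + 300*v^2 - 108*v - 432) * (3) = 9*v^5 - 54*v^4 - 135*v^3 + 900*v^2 - 324*v - 1296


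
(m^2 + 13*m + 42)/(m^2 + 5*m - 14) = (m + 6)/(m - 2)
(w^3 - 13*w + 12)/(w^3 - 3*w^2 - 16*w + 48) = (w - 1)/(w - 4)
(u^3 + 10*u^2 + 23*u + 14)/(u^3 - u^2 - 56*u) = (u^2 + 3*u + 2)/(u*(u - 8))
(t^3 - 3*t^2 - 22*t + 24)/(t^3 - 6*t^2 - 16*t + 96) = (t - 1)/(t - 4)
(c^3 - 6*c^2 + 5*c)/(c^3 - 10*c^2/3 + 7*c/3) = 3*(c - 5)/(3*c - 7)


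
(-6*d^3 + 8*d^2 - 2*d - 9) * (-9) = 54*d^3 - 72*d^2 + 18*d + 81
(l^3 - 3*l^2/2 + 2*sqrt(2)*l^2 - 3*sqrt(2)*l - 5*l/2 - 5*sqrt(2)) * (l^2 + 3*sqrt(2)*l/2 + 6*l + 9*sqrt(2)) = l^5 + 9*l^4/2 + 7*sqrt(2)*l^4/2 - 11*l^3/2 + 63*sqrt(2)*l^3/4 - 161*sqrt(2)*l^2/4 + 12*l^2 - 105*sqrt(2)*l/2 - 69*l - 90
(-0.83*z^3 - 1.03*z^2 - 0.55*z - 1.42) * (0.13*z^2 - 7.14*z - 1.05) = -0.1079*z^5 + 5.7923*z^4 + 8.1542*z^3 + 4.8239*z^2 + 10.7163*z + 1.491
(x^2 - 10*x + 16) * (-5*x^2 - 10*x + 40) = -5*x^4 + 40*x^3 + 60*x^2 - 560*x + 640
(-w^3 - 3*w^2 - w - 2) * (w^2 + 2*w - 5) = -w^5 - 5*w^4 - 2*w^3 + 11*w^2 + w + 10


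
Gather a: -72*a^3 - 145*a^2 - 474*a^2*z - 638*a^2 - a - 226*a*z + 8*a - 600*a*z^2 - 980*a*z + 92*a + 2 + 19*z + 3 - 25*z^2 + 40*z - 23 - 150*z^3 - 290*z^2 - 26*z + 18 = -72*a^3 + a^2*(-474*z - 783) + a*(-600*z^2 - 1206*z + 99) - 150*z^3 - 315*z^2 + 33*z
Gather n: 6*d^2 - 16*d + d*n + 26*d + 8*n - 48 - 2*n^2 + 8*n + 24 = 6*d^2 + 10*d - 2*n^2 + n*(d + 16) - 24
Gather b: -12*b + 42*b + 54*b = 84*b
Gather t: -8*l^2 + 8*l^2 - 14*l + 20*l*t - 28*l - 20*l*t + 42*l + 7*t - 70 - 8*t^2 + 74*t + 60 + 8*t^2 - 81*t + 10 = 0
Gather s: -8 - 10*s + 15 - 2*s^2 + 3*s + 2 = -2*s^2 - 7*s + 9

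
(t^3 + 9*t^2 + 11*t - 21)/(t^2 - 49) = (t^2 + 2*t - 3)/(t - 7)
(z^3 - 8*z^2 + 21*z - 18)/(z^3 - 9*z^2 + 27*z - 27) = (z - 2)/(z - 3)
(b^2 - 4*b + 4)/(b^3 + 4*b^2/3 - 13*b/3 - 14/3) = 3*(b - 2)/(3*b^2 + 10*b + 7)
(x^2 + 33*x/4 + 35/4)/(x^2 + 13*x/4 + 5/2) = (x + 7)/(x + 2)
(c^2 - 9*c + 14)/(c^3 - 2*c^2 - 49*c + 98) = 1/(c + 7)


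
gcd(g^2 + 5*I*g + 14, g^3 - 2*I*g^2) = g - 2*I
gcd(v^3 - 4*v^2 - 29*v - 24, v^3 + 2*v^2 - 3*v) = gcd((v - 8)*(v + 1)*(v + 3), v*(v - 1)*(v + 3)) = v + 3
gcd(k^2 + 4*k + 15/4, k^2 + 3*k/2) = k + 3/2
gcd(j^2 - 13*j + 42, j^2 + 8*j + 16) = 1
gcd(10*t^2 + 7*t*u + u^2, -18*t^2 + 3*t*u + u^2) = 1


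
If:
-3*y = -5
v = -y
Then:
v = -5/3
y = 5/3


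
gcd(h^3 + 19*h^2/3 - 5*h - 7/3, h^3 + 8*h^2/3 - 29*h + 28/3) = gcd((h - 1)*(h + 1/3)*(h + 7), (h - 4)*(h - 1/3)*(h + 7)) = h + 7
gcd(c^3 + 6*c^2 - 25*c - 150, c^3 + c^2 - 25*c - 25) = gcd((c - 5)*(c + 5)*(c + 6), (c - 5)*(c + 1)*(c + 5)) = c^2 - 25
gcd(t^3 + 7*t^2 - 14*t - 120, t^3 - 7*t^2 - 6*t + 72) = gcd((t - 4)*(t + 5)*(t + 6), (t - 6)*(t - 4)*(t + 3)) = t - 4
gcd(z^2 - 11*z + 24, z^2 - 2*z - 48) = z - 8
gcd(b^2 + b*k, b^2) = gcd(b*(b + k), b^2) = b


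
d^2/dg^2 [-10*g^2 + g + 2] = -20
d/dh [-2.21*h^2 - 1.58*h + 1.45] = -4.42*h - 1.58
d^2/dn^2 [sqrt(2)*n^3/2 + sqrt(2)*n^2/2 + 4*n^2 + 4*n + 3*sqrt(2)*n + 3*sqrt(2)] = 3*sqrt(2)*n + sqrt(2) + 8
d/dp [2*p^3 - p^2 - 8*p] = 6*p^2 - 2*p - 8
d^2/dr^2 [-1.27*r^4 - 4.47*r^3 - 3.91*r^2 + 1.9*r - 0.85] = -15.24*r^2 - 26.82*r - 7.82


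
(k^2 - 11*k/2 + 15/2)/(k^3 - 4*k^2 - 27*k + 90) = (k - 5/2)/(k^2 - k - 30)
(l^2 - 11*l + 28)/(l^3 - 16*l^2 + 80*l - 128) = (l - 7)/(l^2 - 12*l + 32)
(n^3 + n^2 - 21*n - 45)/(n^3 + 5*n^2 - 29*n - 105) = (n + 3)/(n + 7)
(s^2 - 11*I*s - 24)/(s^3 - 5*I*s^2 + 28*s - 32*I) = (s - 3*I)/(s^2 + 3*I*s + 4)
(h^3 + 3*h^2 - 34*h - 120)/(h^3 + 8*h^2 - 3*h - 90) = (h^2 - 2*h - 24)/(h^2 + 3*h - 18)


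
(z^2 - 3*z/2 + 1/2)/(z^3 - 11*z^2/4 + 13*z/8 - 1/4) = 4*(z - 1)/(4*z^2 - 9*z + 2)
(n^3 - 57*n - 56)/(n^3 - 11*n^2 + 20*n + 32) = (n + 7)/(n - 4)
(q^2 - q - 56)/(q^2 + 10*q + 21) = (q - 8)/(q + 3)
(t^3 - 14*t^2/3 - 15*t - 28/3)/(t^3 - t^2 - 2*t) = (3*t^2 - 17*t - 28)/(3*t*(t - 2))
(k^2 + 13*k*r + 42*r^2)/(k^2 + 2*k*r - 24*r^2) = (-k - 7*r)/(-k + 4*r)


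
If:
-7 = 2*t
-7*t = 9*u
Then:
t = -7/2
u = 49/18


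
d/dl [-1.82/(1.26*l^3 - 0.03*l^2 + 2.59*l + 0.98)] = (6.8796*l^2 - 0.1092*l + 4.7138)/(1.26*l^3 - 0.03*l^2 + 2.59*l + 0.98)^2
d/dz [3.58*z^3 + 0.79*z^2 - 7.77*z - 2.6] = 10.74*z^2 + 1.58*z - 7.77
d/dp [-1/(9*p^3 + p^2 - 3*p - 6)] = (27*p^2 + 2*p - 3)/(9*p^3 + p^2 - 3*p - 6)^2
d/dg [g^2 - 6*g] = 2*g - 6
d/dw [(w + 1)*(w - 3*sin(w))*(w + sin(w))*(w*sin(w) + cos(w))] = w*(w + 1)*(w - 3*sin(w))*(w + sin(w))*cos(w) + (w + 1)*(w - 3*sin(w))*(w*sin(w) + cos(w))*(cos(w) + 1) - (w + 1)*(w + sin(w))*(w*sin(w) + cos(w))*(3*cos(w) - 1) + (w - 3*sin(w))*(w + sin(w))*(w*sin(w) + cos(w))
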